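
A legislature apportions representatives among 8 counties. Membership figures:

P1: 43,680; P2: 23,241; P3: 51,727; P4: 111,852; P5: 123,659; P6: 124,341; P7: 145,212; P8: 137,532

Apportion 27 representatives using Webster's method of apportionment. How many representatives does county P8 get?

Standard divisor 761244/27 ≈ 28194.222; standard quotas: P1 1.549, P2 0.824, P3 1.835, P4 3.967, P5 4.386, P6 4.410, P7 5.150, P8 4.878.
Rounding to the nearest integer gives P1 2, P2 1, P3 2, P4 4, P5 4, P6 4, P7 5, P8 5 — total 27, matching the house size, so no adjustment is needed.
P8 receives 5.

5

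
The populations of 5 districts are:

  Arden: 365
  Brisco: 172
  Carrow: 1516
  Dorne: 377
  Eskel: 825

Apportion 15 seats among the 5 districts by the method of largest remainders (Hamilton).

Arden 1, Brisco 1, Carrow 7, Dorne 2, Eskel 4

Standard divisor: 3255 ÷ 15 = 217.
Standard quotas: Arden 1.682, Brisco 0.793, Carrow 6.986, Dorne 1.737, Eskel 3.802.
Lower quotas: Arden 1, Brisco 0, Carrow 6, Dorne 1, Eskel 3 (sum 11, leaving 4 seats).
Remainders in descending order: Carrow 0.986, Eskel 0.802, Brisco 0.793, Dorne 0.737, Arden 0.682.
The surplus seats go to Carrow, Eskel, Brisco, Dorne.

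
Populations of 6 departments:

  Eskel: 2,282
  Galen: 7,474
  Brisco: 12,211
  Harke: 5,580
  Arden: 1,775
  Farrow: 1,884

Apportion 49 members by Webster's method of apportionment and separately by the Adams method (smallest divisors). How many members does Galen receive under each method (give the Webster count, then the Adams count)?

Webster: Eskel 4, Galen 11, Brisco 19, Harke 9, Arden 3, Farrow 3.
Adams: Eskel 4, Galen 12, Brisco 18, Harke 9, Arden 3, Farrow 3.
Galen gets 11 under Webster and 12 under Adams.

11 and 12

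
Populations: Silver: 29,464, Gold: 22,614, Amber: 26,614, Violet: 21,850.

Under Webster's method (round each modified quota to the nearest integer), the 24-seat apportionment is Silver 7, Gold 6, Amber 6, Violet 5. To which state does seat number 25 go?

Priority for the next seat is population ÷ (current seats + 0.5).
Priorities: Silver 3928.533, Gold 3479.077, Amber 4094.462, Violet 3972.727.
Highest priority: Amber.

Amber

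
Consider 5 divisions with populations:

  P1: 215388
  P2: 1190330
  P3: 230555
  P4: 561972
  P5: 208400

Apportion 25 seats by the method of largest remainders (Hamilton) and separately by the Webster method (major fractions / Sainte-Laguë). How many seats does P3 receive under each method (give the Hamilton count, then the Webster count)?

Hamilton: P1 2, P2 12, P3 3, P4 6, P5 2.
Webster: P1 2, P2 13, P3 2, P4 6, P5 2.
P3 gets 3 under Hamilton and 2 under Webster.

3 and 2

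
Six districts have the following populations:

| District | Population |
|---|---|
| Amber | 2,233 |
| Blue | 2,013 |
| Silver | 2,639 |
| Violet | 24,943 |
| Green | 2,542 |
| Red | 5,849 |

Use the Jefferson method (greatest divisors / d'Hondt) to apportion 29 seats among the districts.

Amber 1, Blue 1, Silver 2, Violet 19, Green 2, Red 4

Standard divisor 40219/29 ≈ 1386.862; standard quotas: Amber 1.610, Blue 1.451, Silver 1.903, Violet 17.985, Green 1.833, Red 4.217.
Rounding down gives 1, 1, 1, 17, 1, 4 = 25 seats, so the divisor must be adjusted.
With modified divisor 1254.31: modified quotas Amber 1.780, Blue 1.605, Silver 2.104, Violet 19.886, Green 2.027, Red 4.663.
Rounding down: Amber 1, Blue 1, Silver 2, Violet 19, Green 2, Red 4 (total 29).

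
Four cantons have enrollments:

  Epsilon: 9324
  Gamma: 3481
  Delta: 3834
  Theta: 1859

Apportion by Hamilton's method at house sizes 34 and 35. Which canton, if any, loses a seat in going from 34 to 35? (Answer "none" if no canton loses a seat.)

Theta

At 34 seats: Epsilon 17, Gamma 6, Delta 7, Theta 4.
At 35 seats: Epsilon 18, Gamma 7, Delta 7, Theta 3.
Theta drops from 4 to 3.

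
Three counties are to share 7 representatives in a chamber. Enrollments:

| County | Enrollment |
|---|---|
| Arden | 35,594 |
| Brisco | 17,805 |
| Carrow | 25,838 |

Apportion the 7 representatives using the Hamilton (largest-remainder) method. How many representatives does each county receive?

Arden=3, Brisco=2, Carrow=2

The standard divisor is 79237/7 ≈ 11319.571.
Standard quotas: Arden 3.1445, Brisco 1.5729, Carrow 2.2826.
Lower quotas: Arden 3, Brisco 1, Carrow 2 (sum 6, leaving 1 seat).
Remainders in descending order: Brisco 0.5729, Carrow 0.2826, Arden 0.1445.
The surplus seat goes to Brisco.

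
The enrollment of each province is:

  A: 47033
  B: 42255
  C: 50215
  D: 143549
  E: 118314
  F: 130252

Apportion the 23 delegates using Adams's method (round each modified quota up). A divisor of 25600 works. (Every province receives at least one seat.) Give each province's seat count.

With modified divisor 25600: modified quotas A 1.837, B 1.651, C 1.962, D 5.607, E 4.622, F 5.088.
Rounding up: A 2, B 2, C 2, D 6, E 5, F 6 (total 23).

A 2; B 2; C 2; D 6; E 5; F 6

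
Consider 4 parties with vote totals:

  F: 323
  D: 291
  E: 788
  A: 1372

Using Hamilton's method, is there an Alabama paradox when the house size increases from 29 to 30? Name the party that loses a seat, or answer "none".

F

At 29 seats: F 4, D 3, E 8, A 14.
At 30 seats: F 3, D 3, E 9, A 15.
F drops from 4 to 3.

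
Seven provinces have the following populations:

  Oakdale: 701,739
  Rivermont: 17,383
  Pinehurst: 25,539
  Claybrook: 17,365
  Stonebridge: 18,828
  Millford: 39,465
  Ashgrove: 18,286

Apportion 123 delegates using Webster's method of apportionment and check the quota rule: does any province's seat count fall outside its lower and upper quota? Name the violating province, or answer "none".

Standard quotas: Oakdale 102.926, Rivermont 2.550, Pinehurst 3.746, Claybrook 2.547, Stonebridge 2.762, Millford 5.788, Ashgrove 2.682.
Webster allocation: Oakdale 101, Rivermont 3, Pinehurst 4, Claybrook 3, Stonebridge 3, Millford 6, Ashgrove 3.
Oakdale has quota 102.926 (lower 102, upper 103) but receives 101 — outside the quota interval.

Oakdale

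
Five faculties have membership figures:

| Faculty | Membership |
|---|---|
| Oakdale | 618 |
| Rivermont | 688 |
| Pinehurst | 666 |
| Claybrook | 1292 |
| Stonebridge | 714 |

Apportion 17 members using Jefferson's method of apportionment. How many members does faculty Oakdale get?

2

Standard divisor 3978/17 ≈ 234; standard quotas: Oakdale 2.641, Rivermont 2.940, Pinehurst 2.846, Claybrook 5.521, Stonebridge 3.051.
Rounding down gives 2, 2, 2, 5, 3 = 14 seats, so the divisor must be adjusted.
With modified divisor 210: modified quotas Oakdale 2.943, Rivermont 3.276, Pinehurst 3.171, Claybrook 6.152, Stonebridge 3.400.
Rounding down: Oakdale 2, Rivermont 3, Pinehurst 3, Claybrook 6, Stonebridge 3 (total 17).
Oakdale receives 2.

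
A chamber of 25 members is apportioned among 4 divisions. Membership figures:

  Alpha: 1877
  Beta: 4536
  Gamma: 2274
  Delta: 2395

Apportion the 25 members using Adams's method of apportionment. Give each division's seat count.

Alpha=4, Beta=10, Gamma=5, Delta=6

Standard divisor 11082/25 ≈ 443.28; standard quotas: Alpha 4.234, Beta 10.233, Gamma 5.130, Delta 5.403.
Rounding up gives 5, 11, 6, 6 = 28 seats, so the divisor must be adjusted.
With modified divisor 474: modified quotas Alpha 3.960, Beta 9.570, Gamma 4.797, Delta 5.053.
Rounding up: Alpha 4, Beta 10, Gamma 5, Delta 6 (total 25).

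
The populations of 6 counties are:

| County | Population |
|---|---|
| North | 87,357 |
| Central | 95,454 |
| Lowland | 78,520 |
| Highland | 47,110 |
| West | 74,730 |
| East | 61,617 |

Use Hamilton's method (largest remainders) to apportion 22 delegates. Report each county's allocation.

North=4, Central=5, Lowland=4, Highland=2, West=4, East=3

Standard divisor: 444788 ÷ 22 ≈ 20217.636.
Standard quotas: North 4.3208, Central 4.7213, Lowland 3.8837, Highland 2.3301, West 3.6963, East 3.0477.
Lower quotas: North 4, Central 4, Lowland 3, Highland 2, West 3, East 3 (sum 19, leaving 3 seats).
Remainders in descending order: Lowland 0.8837, Central 0.7213, West 0.6963, Highland 0.3301, North 0.3208, East 0.0477.
The surplus seats go to Lowland, Central, West.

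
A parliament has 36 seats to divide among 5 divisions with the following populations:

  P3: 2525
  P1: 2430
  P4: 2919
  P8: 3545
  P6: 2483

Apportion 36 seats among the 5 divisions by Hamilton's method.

P3 7, P1 6, P4 8, P8 9, P6 6

The standard divisor is 13902/36 ≈ 386.167.
Standard quotas: P3 6.539, P1 6.293, P4 7.559, P8 9.180, P6 6.430.
Lower quotas: P3 6, P1 6, P4 7, P8 9, P6 6 (sum 34, leaving 2 seats).
Remainders in descending order: P4 0.559, P3 0.539, P6 0.430, P1 0.293, P8 0.180.
The surplus seats go to P4, P3.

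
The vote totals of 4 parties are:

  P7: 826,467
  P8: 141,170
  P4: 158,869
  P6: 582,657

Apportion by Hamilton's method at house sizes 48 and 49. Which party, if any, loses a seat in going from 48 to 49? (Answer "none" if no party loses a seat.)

P4

At 48 seats: P7 23, P8 4, P4 5, P6 16.
At 49 seats: P7 24, P8 4, P4 4, P6 17.
P4 drops from 5 to 4.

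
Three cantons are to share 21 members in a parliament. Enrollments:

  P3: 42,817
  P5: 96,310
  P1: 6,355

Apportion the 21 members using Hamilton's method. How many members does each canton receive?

Total 145482; standard divisor 145482/21 ≈ 6927.714.
Standard quotas: P3 6.1805, P5 13.9021, P1 0.9173.
Lower quotas: P3 6, P5 13, P1 0 (sum 19, leaving 2 seats).
Remainders in descending order: P1 0.9173, P5 0.9021, P3 0.1805.
Largest remainders: P1, P5 receive the extra seats.

P3 6; P5 14; P1 1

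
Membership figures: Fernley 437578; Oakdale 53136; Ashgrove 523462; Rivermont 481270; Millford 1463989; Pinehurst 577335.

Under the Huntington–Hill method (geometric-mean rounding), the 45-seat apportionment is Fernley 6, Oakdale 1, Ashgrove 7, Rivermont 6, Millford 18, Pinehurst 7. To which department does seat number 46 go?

Priority for the next seat is population ÷ (√(s·(s+1))).
Priorities: Fernley 67519.751, Oakdale 37572.826, Ashgrove 69950.552, Rivermont 74261.573, Millford 79163.459, Pinehurst 77149.635.
Highest priority: Millford.

Millford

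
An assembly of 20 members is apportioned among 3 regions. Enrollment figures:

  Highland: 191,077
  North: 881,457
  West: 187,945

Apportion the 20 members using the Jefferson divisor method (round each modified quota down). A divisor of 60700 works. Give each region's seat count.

Highland: 3, North: 14, West: 3

With modified divisor 60700: modified quotas Highland 3.148, North 14.522, West 3.096.
Rounding down: Highland 3, North 14, West 3 (total 20).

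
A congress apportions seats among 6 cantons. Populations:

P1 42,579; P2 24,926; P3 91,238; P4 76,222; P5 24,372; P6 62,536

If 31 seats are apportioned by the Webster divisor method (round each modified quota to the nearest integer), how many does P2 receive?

Standard divisor 321873/31 ≈ 10383; standard quotas: P1 4.101, P2 2.401, P3 8.787, P4 7.341, P5 2.347, P6 6.023.
Rounding to the nearest integer gives 4, 2, 9, 7, 2, 6 = 30 seats, so the divisor must be adjusted.
With modified divisor 10100: modified quotas P1 4.216, P2 2.468, P3 9.033, P4 7.547, P5 2.413, P6 6.192.
Rounding to the nearest integer: P1 4, P2 2, P3 9, P4 8, P5 2, P6 6 (total 31).
P2 receives 2.

2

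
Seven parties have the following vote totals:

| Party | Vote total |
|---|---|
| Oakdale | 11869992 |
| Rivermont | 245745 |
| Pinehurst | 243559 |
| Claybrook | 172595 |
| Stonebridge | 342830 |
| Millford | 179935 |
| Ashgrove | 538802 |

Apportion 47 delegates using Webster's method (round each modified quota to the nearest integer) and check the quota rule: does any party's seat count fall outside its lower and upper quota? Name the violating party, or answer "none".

Oakdale

Standard quotas: Oakdale 41.041, Rivermont 0.850, Pinehurst 0.842, Claybrook 0.597, Stonebridge 1.185, Millford 0.622, Ashgrove 1.863.
Webster allocation: Oakdale 40, Rivermont 1, Pinehurst 1, Claybrook 1, Stonebridge 1, Millford 1, Ashgrove 2.
Oakdale has quota 41.041 (lower 41, upper 42) but receives 40 — outside the quota interval.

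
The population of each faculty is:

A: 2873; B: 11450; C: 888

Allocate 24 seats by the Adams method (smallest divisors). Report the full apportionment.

A: 5, B: 17, C: 2

Standard divisor 15211/24 ≈ 633.792; standard quotas: A 4.533, B 18.066, C 1.401.
Rounding up gives 5, 19, 2 = 26 seats, so the divisor must be adjusted.
With modified divisor 700: modified quotas A 4.104, B 16.357, C 1.269.
Rounding up: A 5, B 17, C 2 (total 24).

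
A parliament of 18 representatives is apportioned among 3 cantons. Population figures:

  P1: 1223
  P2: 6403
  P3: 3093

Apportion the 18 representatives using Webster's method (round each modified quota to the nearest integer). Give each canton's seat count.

Standard divisor 10719/18 ≈ 595.5; standard quotas: P1 2.054, P2 10.752, P3 5.194.
Rounding to the nearest integer gives P1 2, P2 11, P3 5 — total 18, matching the house size, so no adjustment is needed.

P1: 2, P2: 11, P3: 5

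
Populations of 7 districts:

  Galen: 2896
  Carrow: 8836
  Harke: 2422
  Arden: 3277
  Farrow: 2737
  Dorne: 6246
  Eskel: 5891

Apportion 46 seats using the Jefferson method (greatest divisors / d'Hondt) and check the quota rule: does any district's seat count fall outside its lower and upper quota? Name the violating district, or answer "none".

none

Standard quotas: Galen 4.124, Carrow 12.582, Harke 3.449, Arden 4.666, Farrow 3.897, Dorne 8.894, Eskel 8.388.
Jefferson allocation: Galen 4, Carrow 13, Harke 3, Arden 5, Farrow 4, Dorne 9, Eskel 8.
Every allocation lies between the lower and upper quota.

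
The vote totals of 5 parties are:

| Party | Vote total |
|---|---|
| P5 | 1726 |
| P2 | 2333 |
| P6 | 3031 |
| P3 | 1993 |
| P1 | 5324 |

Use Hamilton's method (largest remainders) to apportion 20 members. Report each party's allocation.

Standard divisor: 14407 ÷ 20 ≈ 720.35.
Standard quotas: P5 2.3961, P2 3.2387, P6 4.2077, P3 2.7667, P1 7.3909.
Lower quotas: P5 2, P2 3, P6 4, P3 2, P1 7 (sum 18, leaving 2 seats).
Remainders in descending order: P3 0.7667, P5 0.3961, P1 0.3909, P2 0.2387, P6 0.2077.
The surplus seats go to P3, P5.

P5 3, P2 3, P6 4, P3 3, P1 7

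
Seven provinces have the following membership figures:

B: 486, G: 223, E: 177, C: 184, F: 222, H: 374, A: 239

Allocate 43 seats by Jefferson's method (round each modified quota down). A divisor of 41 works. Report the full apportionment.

With modified divisor 41: modified quotas B 11.854, G 5.439, E 4.317, C 4.488, F 5.415, H 9.122, A 5.829.
Rounding down: B 11, G 5, E 4, C 4, F 5, H 9, A 5 (total 43).

B 11, G 5, E 4, C 4, F 5, H 9, A 5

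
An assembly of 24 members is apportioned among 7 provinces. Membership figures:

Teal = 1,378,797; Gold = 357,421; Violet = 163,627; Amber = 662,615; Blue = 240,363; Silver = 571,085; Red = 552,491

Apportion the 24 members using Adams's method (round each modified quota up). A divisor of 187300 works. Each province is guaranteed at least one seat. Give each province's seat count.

Teal 8; Gold 2; Violet 1; Amber 4; Blue 2; Silver 4; Red 3

With modified divisor 187300: modified quotas Teal 7.361, Gold 1.908, Violet 0.874, Amber 3.538, Blue 1.283, Silver 3.049, Red 2.950.
Rounding up: Teal 8, Gold 2, Violet 1, Amber 4, Blue 2, Silver 4, Red 3 (total 24).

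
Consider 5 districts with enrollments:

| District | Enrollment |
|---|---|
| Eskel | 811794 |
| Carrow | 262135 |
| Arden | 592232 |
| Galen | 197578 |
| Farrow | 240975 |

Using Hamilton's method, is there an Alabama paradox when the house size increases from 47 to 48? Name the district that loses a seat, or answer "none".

At 47 seats: Eskel 18, Carrow 6, Arden 13, Galen 5, Farrow 5.
At 48 seats: Eskel 19, Carrow 6, Arden 14, Galen 4, Farrow 5.
Galen drops from 5 to 4.

Galen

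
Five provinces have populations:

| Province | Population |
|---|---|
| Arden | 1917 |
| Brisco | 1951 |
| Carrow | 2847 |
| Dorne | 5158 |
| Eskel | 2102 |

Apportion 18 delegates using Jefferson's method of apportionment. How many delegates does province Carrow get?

4

Standard divisor 13975/18 ≈ 776.389; standard quotas: Arden 2.469, Brisco 2.513, Carrow 3.667, Dorne 6.644, Eskel 2.707.
Rounding down gives 2, 2, 3, 6, 2 = 15 seats, so the divisor must be adjusted.
With modified divisor 680: modified quotas Arden 2.819, Brisco 2.869, Carrow 4.187, Dorne 7.585, Eskel 3.091.
Rounding down: Arden 2, Brisco 2, Carrow 4, Dorne 7, Eskel 3 (total 18).
Carrow receives 4.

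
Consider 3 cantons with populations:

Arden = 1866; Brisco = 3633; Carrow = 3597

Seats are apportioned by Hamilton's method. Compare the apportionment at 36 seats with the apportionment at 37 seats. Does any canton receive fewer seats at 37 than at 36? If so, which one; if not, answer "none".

Arden

At 36 seats: Arden 8, Brisco 14, Carrow 14.
At 37 seats: Arden 7, Brisco 15, Carrow 15.
Arden drops from 8 to 7.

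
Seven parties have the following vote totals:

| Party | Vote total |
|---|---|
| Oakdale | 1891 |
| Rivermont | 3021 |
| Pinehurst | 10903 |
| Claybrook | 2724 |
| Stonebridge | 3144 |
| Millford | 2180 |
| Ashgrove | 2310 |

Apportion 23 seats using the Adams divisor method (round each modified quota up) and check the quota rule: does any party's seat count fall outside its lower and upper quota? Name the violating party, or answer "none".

none

Standard quotas: Oakdale 1.662, Rivermont 2.655, Pinehurst 9.581, Claybrook 2.394, Stonebridge 2.763, Millford 1.916, Ashgrove 2.030.
Adams allocation: Oakdale 2, Rivermont 3, Pinehurst 9, Claybrook 2, Stonebridge 3, Millford 2, Ashgrove 2.
Every allocation lies between the lower and upper quota.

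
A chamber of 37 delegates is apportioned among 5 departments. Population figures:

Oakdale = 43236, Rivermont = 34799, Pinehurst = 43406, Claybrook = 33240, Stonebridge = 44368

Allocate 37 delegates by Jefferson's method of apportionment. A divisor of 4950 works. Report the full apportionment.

Oakdale: 8, Rivermont: 7, Pinehurst: 8, Claybrook: 6, Stonebridge: 8

With modified divisor 4950: modified quotas Oakdale 8.735, Rivermont 7.030, Pinehurst 8.769, Claybrook 6.715, Stonebridge 8.963.
Rounding down: Oakdale 8, Rivermont 7, Pinehurst 8, Claybrook 6, Stonebridge 8 (total 37).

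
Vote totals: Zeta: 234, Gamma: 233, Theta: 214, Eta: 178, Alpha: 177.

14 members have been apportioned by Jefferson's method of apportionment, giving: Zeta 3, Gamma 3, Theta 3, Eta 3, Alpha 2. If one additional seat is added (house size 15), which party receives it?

Priority for the next seat is population ÷ (current seats + 1).
Priorities: Zeta 58.500, Gamma 58.250, Theta 53.500, Eta 44.500, Alpha 59.000.
Highest priority: Alpha.

Alpha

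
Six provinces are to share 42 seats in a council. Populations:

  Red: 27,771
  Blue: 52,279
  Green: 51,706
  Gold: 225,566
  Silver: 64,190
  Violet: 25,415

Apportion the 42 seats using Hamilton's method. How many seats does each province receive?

Red=3, Blue=5, Green=5, Gold=21, Silver=6, Violet=2

Standard divisor: 446927 ÷ 42 ≈ 10641.119.
Standard quotas: Red 2.6098, Blue 4.9129, Green 4.8591, Gold 21.1976, Silver 6.0323, Violet 2.3884.
Lower quotas: Red 2, Blue 4, Green 4, Gold 21, Silver 6, Violet 2 (sum 39, leaving 3 seats).
Remainders in descending order: Blue 0.9129, Green 0.8591, Red 0.6098, Violet 0.3884, Gold 0.1976, Silver 0.0323.
Largest remainders: Blue, Green, Red receive the extra seats.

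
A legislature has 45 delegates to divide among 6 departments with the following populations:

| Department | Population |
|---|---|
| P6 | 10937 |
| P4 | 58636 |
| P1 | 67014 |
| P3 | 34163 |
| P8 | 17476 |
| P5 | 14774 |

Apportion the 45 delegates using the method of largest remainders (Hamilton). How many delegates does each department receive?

P6 2, P4 13, P1 15, P3 8, P8 4, P5 3

Total 203000; standard divisor 203000/45 ≈ 4511.111.
Standard quotas: P6 2.4245, P4 12.9981, P1 14.8553, P3 7.5731, P8 3.8740, P5 3.2750.
Lower quotas: P6 2, P4 12, P1 14, P3 7, P8 3, P5 3 (sum 41, leaving 4 seats).
Remainders in descending order: P4 0.9981, P8 0.8740, P1 0.8553, P3 0.5731, P6 0.4245, P5 0.2750.
Largest remainders: P4, P8, P1, P3 receive the extra seats.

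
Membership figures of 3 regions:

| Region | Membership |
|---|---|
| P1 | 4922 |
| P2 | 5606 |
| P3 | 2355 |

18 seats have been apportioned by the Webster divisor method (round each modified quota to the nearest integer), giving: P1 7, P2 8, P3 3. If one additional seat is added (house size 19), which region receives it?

P3

Priority for the next seat is population ÷ (current seats + 0.5).
Priorities: P1 656.267, P2 659.529, P3 672.857.
Highest priority: P3.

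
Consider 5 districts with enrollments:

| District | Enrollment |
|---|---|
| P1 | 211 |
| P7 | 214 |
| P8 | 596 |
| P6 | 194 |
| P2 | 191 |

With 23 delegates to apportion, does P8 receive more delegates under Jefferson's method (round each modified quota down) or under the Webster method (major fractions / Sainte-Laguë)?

Jefferson

Jefferson: P1 3, P7 3, P8 11, P6 3, P2 3.
Webster: P1 3, P7 4, P8 10, P6 3, P2 3.
P8 gets 11 under Jefferson and 10 under Webster.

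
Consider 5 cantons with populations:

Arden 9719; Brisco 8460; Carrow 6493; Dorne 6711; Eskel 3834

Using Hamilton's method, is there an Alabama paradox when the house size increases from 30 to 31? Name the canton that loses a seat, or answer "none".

At 30 seats: Arden 8, Brisco 7, Carrow 6, Dorne 6, Eskel 3.
At 31 seats: Arden 9, Brisco 7, Carrow 6, Dorne 6, Eskel 3.
No canton's allocation decreased.

none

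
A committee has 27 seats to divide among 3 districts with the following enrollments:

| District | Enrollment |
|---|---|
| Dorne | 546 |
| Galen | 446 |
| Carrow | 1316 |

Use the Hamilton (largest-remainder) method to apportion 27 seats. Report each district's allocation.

The standard divisor is 2308/27 ≈ 85.481.
Standard quotas: Dorne 6.387, Galen 5.218, Carrow 15.395.
Lower quotas: Dorne 6, Galen 5, Carrow 15 (sum 26, leaving 1 seat).
Remainders in descending order: Carrow 0.395, Dorne 0.387, Galen 0.218.
Largest remainder: Carrow receives the extra seat.

Dorne 6, Galen 5, Carrow 16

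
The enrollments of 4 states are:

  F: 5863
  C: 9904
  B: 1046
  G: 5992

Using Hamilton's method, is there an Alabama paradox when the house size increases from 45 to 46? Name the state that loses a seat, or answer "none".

none

At 45 seats: F 12, C 19, B 2, G 12.
At 46 seats: F 12, C 20, B 2, G 12.
No state's allocation decreased.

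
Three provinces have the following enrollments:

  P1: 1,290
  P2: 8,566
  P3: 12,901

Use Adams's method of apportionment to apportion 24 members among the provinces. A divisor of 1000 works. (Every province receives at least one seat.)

P1 2; P2 9; P3 13

With modified divisor 1000: modified quotas P1 1.290, P2 8.566, P3 12.901.
Rounding up: P1 2, P2 9, P3 13 (total 24).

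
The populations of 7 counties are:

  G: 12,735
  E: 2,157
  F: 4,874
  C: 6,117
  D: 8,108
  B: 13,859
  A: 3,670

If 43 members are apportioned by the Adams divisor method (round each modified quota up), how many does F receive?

4

Standard divisor 51520/43 ≈ 1198.14; standard quotas: G 10.629, E 1.800, F 4.068, C 5.105, D 6.767, B 11.567, A 3.063.
Rounding up gives 11, 2, 5, 6, 7, 12, 4 = 47 seats, so the divisor must be adjusted.
With modified divisor 1270: modified quotas G 10.028, E 1.698, F 3.838, C 4.817, D 6.384, B 10.913, A 2.890.
Rounding up: G 11, E 2, F 4, C 5, D 7, B 11, A 3 (total 43).
F receives 4.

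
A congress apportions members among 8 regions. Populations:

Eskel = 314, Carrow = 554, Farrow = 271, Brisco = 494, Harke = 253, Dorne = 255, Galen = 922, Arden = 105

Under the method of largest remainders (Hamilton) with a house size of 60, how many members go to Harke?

5

Standard divisor: 3168 ÷ 60 ≈ 52.8.
Standard quotas: Eskel 5.947, Carrow 10.492, Farrow 5.133, Brisco 9.356, Harke 4.792, Dorne 4.830, Galen 17.462, Arden 1.989.
Lower quotas: Eskel 5, Carrow 10, Farrow 5, Brisco 9, Harke 4, Dorne 4, Galen 17, Arden 1 (sum 55, leaving 5 seats).
Remainders in descending order: Arden 0.989, Eskel 0.947, Dorne 0.830, Harke 0.792, Carrow 0.492, Galen 0.462, Brisco 0.356, Farrow 0.133.
The surplus seats go to Arden, Eskel, Dorne, Harke, Carrow.
Harke receives 5.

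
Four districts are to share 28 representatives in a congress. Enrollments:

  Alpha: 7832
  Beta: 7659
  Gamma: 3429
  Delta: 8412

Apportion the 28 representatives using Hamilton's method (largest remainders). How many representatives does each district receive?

Alpha: 8, Beta: 8, Gamma: 3, Delta: 9

Standard divisor: 27332 ÷ 28 ≈ 976.143.
Standard quotas: Alpha 8.0234, Beta 7.8462, Gamma 3.5128, Delta 8.6176.
Lower quotas: Alpha 8, Beta 7, Gamma 3, Delta 8 (sum 26, leaving 2 seats).
Remainders in descending order: Beta 0.8462, Delta 0.6176, Gamma 0.5128, Alpha 0.0234.
Largest remainders: Beta, Delta receive the extra seats.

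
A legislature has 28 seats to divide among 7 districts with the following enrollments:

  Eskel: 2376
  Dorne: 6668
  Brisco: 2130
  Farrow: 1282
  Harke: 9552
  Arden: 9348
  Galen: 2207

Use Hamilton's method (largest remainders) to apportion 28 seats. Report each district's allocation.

Eskel: 2, Dorne: 5, Brisco: 2, Farrow: 1, Harke: 8, Arden: 8, Galen: 2

The standard divisor is 33563/28 ≈ 1198.679.
Standard quotas: Eskel 1.9822, Dorne 5.5628, Brisco 1.7770, Farrow 1.0695, Harke 7.9688, Arden 7.7986, Galen 1.8412.
Lower quotas: Eskel 1, Dorne 5, Brisco 1, Farrow 1, Harke 7, Arden 7, Galen 1 (sum 23, leaving 5 seats).
Remainders in descending order: Eskel 0.9822, Harke 0.9688, Galen 0.8412, Arden 0.7986, Brisco 0.7770, Dorne 0.5628, Farrow 0.0695.
The surplus seats go to Eskel, Harke, Galen, Arden, Brisco.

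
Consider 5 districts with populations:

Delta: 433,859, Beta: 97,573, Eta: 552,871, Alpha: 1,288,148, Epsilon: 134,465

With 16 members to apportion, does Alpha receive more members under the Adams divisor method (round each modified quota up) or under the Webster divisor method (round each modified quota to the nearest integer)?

Adams: Delta 3, Beta 1, Eta 4, Alpha 7, Epsilon 1.
Webster: Delta 3, Beta 1, Eta 3, Alpha 8, Epsilon 1.
Alpha gets 7 under Adams and 8 under Webster.

Webster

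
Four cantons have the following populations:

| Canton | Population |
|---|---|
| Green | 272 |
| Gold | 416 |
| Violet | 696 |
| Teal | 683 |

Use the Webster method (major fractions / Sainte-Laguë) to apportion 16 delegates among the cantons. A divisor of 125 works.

Green=2, Gold=3, Violet=6, Teal=5

With modified divisor 125: modified quotas Green 2.176, Gold 3.328, Violet 5.568, Teal 5.464.
Rounding to the nearest integer: Green 2, Gold 3, Violet 6, Teal 5 (total 16).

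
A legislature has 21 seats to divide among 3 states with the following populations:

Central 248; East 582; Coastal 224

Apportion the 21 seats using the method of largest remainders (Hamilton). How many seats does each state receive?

Central=5, East=12, Coastal=4

Total 1054; standard divisor 1054/21 ≈ 50.19.
Standard quotas: Central 4.941, East 11.596, Coastal 4.463.
Lower quotas: Central 4, East 11, Coastal 4 (sum 19, leaving 2 seats).
Remainders in descending order: Central 0.941, East 0.596, Coastal 0.463.
The surplus seats go to Central, East.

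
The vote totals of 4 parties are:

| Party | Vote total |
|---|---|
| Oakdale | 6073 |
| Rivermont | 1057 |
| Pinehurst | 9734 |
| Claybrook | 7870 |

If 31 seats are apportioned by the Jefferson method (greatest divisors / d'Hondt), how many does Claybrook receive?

10

Standard divisor 24734/31 ≈ 797.871; standard quotas: Oakdale 7.612, Rivermont 1.325, Pinehurst 12.200, Claybrook 9.864.
Rounding down gives 7, 1, 12, 9 = 29 seats, so the divisor must be adjusted.
With modified divisor 750: modified quotas Oakdale 8.097, Rivermont 1.409, Pinehurst 12.979, Claybrook 10.493.
Rounding down: Oakdale 8, Rivermont 1, Pinehurst 12, Claybrook 10 (total 31).
Claybrook receives 10.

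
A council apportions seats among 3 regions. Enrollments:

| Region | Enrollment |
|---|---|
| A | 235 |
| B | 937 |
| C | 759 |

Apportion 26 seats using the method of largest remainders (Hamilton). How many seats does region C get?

10

Standard divisor: 1931 ÷ 26 ≈ 74.269.
Standard quotas: A 3.164, B 12.616, C 10.220.
Lower quotas: A 3, B 12, C 10 (sum 25, leaving 1 seat).
Remainders in descending order: B 0.616, C 0.220, A 0.164.
The surplus seat goes to B.
C receives 10.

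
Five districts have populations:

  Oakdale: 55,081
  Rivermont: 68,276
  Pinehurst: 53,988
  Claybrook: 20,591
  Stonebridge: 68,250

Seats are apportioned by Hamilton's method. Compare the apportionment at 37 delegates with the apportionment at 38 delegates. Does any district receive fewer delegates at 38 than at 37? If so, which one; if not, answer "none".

Pinehurst

At 37 seats: Oakdale 8, Rivermont 9, Pinehurst 8, Claybrook 3, Stonebridge 9.
At 38 seats: Oakdale 8, Rivermont 10, Pinehurst 7, Claybrook 3, Stonebridge 10.
Pinehurst drops from 8 to 7.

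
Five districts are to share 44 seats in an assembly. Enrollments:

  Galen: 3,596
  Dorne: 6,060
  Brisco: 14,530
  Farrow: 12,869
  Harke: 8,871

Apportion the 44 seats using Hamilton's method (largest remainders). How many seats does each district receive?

The standard divisor is 45926/44 ≈ 1043.773.
Standard quotas: Galen 3.4452, Dorne 5.8059, Brisco 13.9207, Farrow 12.3293, Harke 8.4990.
Lower quotas: Galen 3, Dorne 5, Brisco 13, Farrow 12, Harke 8 (sum 41, leaving 3 seats).
Remainders in descending order: Brisco 0.9207, Dorne 0.8059, Harke 0.4990, Galen 0.4452, Farrow 0.3293.
Largest remainders: Brisco, Dorne, Harke receive the extra seats.

Galen 3; Dorne 6; Brisco 14; Farrow 12; Harke 9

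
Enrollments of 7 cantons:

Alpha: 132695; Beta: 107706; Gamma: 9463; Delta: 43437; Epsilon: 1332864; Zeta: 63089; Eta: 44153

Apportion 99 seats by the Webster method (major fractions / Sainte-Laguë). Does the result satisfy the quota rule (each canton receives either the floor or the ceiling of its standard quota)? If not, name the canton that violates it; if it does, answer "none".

Epsilon

Standard quotas: Alpha 7.579, Beta 6.151, Gamma 0.540, Delta 2.481, Epsilon 76.124, Zeta 3.603, Eta 2.522.
Webster allocation: Alpha 8, Beta 6, Gamma 1, Delta 2, Epsilon 75, Zeta 4, Eta 3.
Epsilon has quota 76.124 (lower 76, upper 77) but receives 75 — outside the quota interval.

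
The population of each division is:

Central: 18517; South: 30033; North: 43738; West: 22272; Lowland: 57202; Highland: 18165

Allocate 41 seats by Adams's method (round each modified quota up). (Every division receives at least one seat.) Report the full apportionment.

Central=4; South=7; North=9; West=5; Lowland=12; Highland=4

Standard divisor 189927/41 ≈ 4632.366; standard quotas: Central 3.997, South 6.483, North 9.442, West 4.808, Lowland 12.348, Highland 3.921.
Rounding up gives 4, 7, 10, 5, 13, 4 = 43 seats, so the divisor must be adjusted.
With modified divisor 4900: modified quotas Central 3.779, South 6.129, North 8.926, West 4.545, Lowland 11.674, Highland 3.707.
Rounding up: Central 4, South 7, North 9, West 5, Lowland 12, Highland 4 (total 41).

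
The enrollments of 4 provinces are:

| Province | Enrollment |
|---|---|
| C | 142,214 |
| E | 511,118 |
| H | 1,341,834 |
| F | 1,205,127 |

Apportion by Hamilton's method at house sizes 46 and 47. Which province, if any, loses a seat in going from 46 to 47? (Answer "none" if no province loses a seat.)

At 46 seats: C 2, E 8, H 19, F 17.
At 47 seats: C 2, E 7, H 20, F 18.
E drops from 8 to 7.

E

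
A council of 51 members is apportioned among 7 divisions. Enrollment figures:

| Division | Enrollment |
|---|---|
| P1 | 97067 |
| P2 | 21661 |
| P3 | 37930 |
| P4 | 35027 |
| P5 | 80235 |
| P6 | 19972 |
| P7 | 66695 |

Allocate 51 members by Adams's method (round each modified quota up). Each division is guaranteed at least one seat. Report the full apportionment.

P1 14, P2 3, P3 6, P4 5, P5 11, P6 3, P7 9

Standard divisor 358587/51 ≈ 7031.118; standard quotas: P1 13.805, P2 3.081, P3 5.395, P4 4.982, P5 11.411, P6 2.841, P7 9.486.
Rounding up gives 14, 4, 6, 5, 12, 3, 10 = 54 seats, so the divisor must be adjusted.
With modified divisor 7440: modified quotas P1 13.047, P2 2.911, P3 5.098, P4 4.708, P5 10.784, P6 2.684, P7 8.964.
Rounding up: P1 14, P2 3, P3 6, P4 5, P5 11, P6 3, P7 9 (total 51).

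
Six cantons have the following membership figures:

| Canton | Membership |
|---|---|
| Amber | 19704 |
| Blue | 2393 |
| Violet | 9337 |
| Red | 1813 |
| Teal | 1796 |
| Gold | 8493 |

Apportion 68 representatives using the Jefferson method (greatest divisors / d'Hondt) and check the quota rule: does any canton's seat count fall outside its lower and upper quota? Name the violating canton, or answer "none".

Standard quotas: Amber 30.776, Blue 3.738, Violet 14.584, Red 2.832, Teal 2.805, Gold 13.265.
Jefferson allocation: Amber 32, Blue 3, Violet 15, Red 2, Teal 2, Gold 14.
Amber has quota 30.776 (lower 30, upper 31) but receives 32 — outside the quota interval.

Amber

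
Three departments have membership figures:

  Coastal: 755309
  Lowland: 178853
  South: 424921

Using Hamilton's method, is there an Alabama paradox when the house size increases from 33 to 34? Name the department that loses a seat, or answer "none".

At 33 seats: Coastal 18, Lowland 5, South 10.
At 34 seats: Coastal 19, Lowland 4, South 11.
Lowland drops from 5 to 4.

Lowland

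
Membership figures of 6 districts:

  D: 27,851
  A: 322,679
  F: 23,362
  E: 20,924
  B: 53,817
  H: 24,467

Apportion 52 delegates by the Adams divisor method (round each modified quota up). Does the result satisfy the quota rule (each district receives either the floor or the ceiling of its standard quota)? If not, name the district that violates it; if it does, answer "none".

Standard quotas: D 3.061, A 35.467, F 2.568, E 2.300, B 5.915, H 2.689.
Adams allocation: D 3, A 34, F 3, E 3, B 6, H 3.
A has quota 35.467 (lower 35, upper 36) but receives 34 — outside the quota interval.

A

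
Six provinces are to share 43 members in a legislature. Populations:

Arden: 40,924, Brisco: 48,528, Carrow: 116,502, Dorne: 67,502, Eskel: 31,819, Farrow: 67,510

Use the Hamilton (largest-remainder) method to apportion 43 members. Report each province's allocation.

Arden=5; Brisco=5; Carrow=13; Dorne=8; Eskel=4; Farrow=8

Total 372785; standard divisor 372785/43 ≈ 8669.419.
Standard quotas: Arden 4.7205, Brisco 5.5976, Carrow 13.4383, Dorne 7.7862, Eskel 3.6703, Farrow 7.7871.
Lower quotas: Arden 4, Brisco 5, Carrow 13, Dorne 7, Eskel 3, Farrow 7 (sum 39, leaving 4 seats).
Remainders in descending order: Farrow 0.7871, Dorne 0.7862, Arden 0.7205, Eskel 0.6703, Brisco 0.5976, Carrow 0.4383.
Largest remainders: Farrow, Dorne, Arden, Eskel receive the extra seats.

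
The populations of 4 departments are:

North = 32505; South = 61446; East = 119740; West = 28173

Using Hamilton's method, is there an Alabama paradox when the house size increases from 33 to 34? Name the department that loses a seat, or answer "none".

At 33 seats: North 5, South 8, East 16, West 4.
At 34 seats: North 4, South 9, East 17, West 4.
North drops from 5 to 4.

North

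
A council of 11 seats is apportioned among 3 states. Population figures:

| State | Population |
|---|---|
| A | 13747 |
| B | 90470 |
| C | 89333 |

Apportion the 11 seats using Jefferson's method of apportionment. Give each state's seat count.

Standard divisor 193550/11 ≈ 17595.455; standard quotas: A 0.781, B 5.142, C 5.077.
Rounding down gives 0, 5, 5 = 10 seats, so the divisor must be adjusted.
With modified divisor 15000: modified quotas A 0.916, B 6.031, C 5.956.
Rounding down: A 0, B 6, C 5 (total 11).

A 0, B 6, C 5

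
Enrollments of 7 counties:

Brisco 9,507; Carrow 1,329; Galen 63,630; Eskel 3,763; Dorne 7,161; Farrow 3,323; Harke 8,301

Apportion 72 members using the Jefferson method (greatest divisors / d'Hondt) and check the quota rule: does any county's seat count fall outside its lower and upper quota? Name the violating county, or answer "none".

Galen

Standard quotas: Brisco 7.056, Carrow 0.986, Galen 47.224, Eskel 2.793, Dorne 5.315, Farrow 2.466, Harke 6.161.
Jefferson allocation: Brisco 7, Carrow 1, Galen 49, Eskel 2, Dorne 5, Farrow 2, Harke 6.
Galen has quota 47.224 (lower 47, upper 48) but receives 49 — outside the quota interval.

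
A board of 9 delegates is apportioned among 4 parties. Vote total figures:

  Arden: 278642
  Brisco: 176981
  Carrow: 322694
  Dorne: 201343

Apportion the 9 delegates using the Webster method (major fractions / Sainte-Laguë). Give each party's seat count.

Arden 2; Brisco 2; Carrow 3; Dorne 2

Standard divisor 979660/9 ≈ 108851.111; standard quotas: Arden 2.560, Brisco 1.626, Carrow 2.965, Dorne 1.850.
Rounding to the nearest integer gives 3, 2, 3, 2 = 10 seats, so the divisor must be adjusted.
With modified divisor 114700: modified quotas Arden 2.429, Brisco 1.543, Carrow 2.813, Dorne 1.755.
Rounding to the nearest integer: Arden 2, Brisco 2, Carrow 3, Dorne 2 (total 9).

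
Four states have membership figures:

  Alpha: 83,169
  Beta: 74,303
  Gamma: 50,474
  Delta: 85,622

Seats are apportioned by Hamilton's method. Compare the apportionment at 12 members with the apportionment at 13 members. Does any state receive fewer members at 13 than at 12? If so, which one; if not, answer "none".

none

At 12 seats: Alpha 3, Beta 3, Gamma 2, Delta 4.
At 13 seats: Alpha 4, Beta 3, Gamma 2, Delta 4.
No state's allocation decreased.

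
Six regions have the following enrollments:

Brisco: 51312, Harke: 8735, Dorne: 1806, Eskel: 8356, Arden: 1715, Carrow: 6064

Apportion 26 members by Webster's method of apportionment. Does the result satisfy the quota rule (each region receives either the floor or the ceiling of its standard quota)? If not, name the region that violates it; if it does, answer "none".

Brisco

Standard quotas: Brisco 17.107, Harke 2.912, Dorne 0.602, Eskel 2.786, Arden 0.572, Carrow 2.022.
Webster allocation: Brisco 16, Harke 3, Dorne 1, Eskel 3, Arden 1, Carrow 2.
Brisco has quota 17.107 (lower 17, upper 18) but receives 16 — outside the quota interval.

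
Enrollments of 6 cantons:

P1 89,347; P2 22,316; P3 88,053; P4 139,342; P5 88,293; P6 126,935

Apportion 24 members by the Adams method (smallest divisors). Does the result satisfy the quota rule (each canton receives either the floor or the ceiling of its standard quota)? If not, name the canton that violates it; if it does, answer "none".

none

Standard quotas: P1 3.869, P2 0.966, P3 3.813, P4 6.033, P5 3.823, P6 5.496.
Adams allocation: P1 4, P2 1, P3 4, P4 6, P5 4, P6 5.
Every allocation lies between the lower and upper quota.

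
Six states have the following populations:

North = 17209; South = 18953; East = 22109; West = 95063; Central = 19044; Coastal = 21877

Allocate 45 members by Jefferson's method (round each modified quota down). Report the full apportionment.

Standard divisor 194255/45 ≈ 4316.778; standard quotas: North 3.987, South 4.391, East 5.122, West 22.022, Central 4.412, Coastal 5.068.
Rounding down gives 3, 4, 5, 22, 4, 5 = 43 seats, so the divisor must be adjusted.
With modified divisor 4000: modified quotas North 4.302, South 4.738, East 5.527, West 23.766, Central 4.761, Coastal 5.469.
Rounding down: North 4, South 4, East 5, West 23, Central 4, Coastal 5 (total 45).

North 4; South 4; East 5; West 23; Central 4; Coastal 5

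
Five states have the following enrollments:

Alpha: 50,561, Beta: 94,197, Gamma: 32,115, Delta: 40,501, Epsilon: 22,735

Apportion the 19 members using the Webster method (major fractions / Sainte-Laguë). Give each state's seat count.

Alpha 4, Beta 7, Gamma 3, Delta 3, Epsilon 2

Standard divisor 240109/19 ≈ 12637.316; standard quotas: Alpha 4.001, Beta 7.454, Gamma 2.541, Delta 3.205, Epsilon 1.799.
Rounding to the nearest integer gives Alpha 4, Beta 7, Gamma 3, Delta 3, Epsilon 2 — total 19, matching the house size, so no adjustment is needed.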